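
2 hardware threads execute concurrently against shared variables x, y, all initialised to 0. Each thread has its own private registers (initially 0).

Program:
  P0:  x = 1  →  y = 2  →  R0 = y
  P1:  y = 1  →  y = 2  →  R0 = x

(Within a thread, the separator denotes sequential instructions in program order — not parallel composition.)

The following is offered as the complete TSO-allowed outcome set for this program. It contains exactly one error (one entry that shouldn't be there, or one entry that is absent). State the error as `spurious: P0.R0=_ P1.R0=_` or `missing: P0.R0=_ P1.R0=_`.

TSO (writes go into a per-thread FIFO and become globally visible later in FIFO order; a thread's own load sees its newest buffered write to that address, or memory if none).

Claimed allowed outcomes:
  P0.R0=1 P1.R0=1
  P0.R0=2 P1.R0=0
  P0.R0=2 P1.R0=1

outcome vector order: (P0.R0,P1.R0)
TSO: 4 outcomes — {<1 0>, <1 1>, <2 0>, <2 1>}
TSO∖claimed = {<1 0>}

missing: P0.R0=1 P1.R0=0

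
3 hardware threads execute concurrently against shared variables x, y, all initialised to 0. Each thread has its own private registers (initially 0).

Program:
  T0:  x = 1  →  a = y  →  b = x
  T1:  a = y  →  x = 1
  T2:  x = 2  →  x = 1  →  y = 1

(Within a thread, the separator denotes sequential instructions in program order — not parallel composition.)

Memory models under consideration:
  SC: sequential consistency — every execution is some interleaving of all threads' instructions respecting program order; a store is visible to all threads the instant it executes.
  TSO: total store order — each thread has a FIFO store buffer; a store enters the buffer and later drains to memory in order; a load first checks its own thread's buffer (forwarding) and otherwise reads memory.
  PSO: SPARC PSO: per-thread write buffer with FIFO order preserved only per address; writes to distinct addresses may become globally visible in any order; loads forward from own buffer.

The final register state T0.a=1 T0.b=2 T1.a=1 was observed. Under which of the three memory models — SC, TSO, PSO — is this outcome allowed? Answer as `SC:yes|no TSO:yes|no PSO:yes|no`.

SC:no TSO:no PSO:yes

outcome vector order: (T0.a,T0.b,T1.a)
SC: 6 outcomes — {(0,1,0); (0,1,1); (0,2,0); (0,2,1); (1,1,0); (1,1,1)}
TSO: 6 outcomes — {(0,1,0); (0,1,1); (0,2,0); (0,2,1); (1,1,0); (1,1,1)}
PSO: 8 outcomes — {(0,1,0); (0,1,1); (0,2,0); (0,2,1); (1,1,0); (1,1,1); (1,2,0); (1,2,1)}
target (1,2,1) ∈ {PSO}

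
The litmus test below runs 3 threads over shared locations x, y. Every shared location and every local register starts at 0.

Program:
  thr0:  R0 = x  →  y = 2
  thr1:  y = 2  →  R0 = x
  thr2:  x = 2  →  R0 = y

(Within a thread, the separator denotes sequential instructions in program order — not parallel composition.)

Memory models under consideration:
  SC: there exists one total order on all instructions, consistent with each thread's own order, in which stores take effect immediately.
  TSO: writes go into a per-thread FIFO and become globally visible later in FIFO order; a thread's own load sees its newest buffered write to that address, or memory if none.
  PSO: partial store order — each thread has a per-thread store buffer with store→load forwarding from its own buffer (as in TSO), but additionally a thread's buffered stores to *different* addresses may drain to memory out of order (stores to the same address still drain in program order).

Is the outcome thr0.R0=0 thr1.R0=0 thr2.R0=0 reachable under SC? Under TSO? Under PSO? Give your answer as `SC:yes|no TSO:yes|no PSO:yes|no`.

SC:no TSO:yes PSO:yes

outcome vector order: (thr0.R0,thr1.R0,thr2.R0)
[SC] allowed = {<0 0 2>, <0 2 0>, <0 2 2>, <2 0 2>, <2 2 0>, <2 2 2>}
[TSO] allowed = {<0 0 0>, <0 0 2>, <0 2 0>, <0 2 2>, <2 0 0>, <2 0 2>, <2 2 0>, <2 2 2>}
[PSO] allowed = {<0 0 0>, <0 0 2>, <0 2 0>, <0 2 2>, <2 0 0>, <2 0 2>, <2 2 0>, <2 2 2>}
target <0 0 0> ∈ {TSO,PSO}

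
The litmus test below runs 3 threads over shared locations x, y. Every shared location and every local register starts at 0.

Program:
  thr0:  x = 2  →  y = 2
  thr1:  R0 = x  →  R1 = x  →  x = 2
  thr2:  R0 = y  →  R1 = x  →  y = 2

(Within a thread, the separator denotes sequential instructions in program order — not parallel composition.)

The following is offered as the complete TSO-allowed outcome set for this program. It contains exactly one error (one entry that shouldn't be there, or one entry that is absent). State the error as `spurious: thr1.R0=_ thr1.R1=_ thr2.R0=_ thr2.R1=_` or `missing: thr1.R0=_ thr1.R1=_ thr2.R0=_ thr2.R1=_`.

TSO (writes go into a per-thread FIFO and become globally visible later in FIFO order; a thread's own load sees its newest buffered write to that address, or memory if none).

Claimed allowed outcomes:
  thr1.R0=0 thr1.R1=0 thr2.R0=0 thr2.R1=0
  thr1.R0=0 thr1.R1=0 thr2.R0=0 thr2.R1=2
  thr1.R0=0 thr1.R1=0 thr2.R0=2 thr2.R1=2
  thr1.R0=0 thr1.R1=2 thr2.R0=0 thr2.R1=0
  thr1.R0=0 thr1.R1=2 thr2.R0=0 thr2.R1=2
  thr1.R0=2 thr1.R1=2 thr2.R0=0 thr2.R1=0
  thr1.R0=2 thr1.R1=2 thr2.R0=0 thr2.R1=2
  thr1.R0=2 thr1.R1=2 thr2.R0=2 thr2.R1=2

outcome vector order: (thr1.R0,thr1.R1,thr2.R0,thr2.R1)
TSO: 9 outcomes — {0000 0002 0022 0200 0202 0222 2200 2202 2222}
TSO∖claimed = {0222}

missing: thr1.R0=0 thr1.R1=2 thr2.R0=2 thr2.R1=2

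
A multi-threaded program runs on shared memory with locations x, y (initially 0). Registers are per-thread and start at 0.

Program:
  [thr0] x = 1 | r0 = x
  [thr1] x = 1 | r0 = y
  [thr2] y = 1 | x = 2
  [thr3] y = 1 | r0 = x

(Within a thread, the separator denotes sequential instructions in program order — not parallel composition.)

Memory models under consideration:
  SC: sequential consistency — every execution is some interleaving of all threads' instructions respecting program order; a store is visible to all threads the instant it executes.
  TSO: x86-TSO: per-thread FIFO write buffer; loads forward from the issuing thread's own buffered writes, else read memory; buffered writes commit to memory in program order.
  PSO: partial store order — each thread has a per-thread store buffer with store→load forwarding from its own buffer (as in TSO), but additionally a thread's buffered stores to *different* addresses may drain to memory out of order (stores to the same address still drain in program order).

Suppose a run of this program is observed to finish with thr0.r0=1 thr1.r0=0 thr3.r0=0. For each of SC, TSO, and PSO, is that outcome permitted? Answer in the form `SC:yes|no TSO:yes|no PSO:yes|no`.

SC:no TSO:yes PSO:yes

outcome vector order: (thr0.r0,thr1.r0,thr3.r0)
SC: 10 outcomes — {(1,0,1) (1,0,2) (1,1,0) (1,1,1) (1,1,2) (2,0,1) (2,0,2) (2,1,0) (2,1,1) (2,1,2)}
TSO: 12 outcomes — {(1,0,0) (1,0,1) (1,0,2) (1,1,0) (1,1,1) (1,1,2) (2,0,0) (2,0,1) (2,0,2) (2,1,0) (2,1,1) (2,1,2)}
PSO: 12 outcomes — {(1,0,0) (1,0,1) (1,0,2) (1,1,0) (1,1,1) (1,1,2) (2,0,0) (2,0,1) (2,0,2) (2,1,0) (2,1,1) (2,1,2)}
target (1,0,0) ∈ {TSO,PSO}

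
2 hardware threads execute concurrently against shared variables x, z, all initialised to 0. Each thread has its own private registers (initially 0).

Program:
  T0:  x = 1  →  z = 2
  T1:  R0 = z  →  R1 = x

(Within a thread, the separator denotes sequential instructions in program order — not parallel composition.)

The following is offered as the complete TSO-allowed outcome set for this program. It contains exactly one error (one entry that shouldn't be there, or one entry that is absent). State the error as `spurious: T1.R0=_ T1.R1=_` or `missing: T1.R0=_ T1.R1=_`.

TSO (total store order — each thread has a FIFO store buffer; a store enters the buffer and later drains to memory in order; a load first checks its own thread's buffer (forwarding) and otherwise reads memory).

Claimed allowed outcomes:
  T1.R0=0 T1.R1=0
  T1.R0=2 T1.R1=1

outcome vector order: (T1.R0,T1.R1)
TSO: 3 outcomes — {<0 0>; <0 1>; <2 1>}
TSO∖claimed = {<0 1>}

missing: T1.R0=0 T1.R1=1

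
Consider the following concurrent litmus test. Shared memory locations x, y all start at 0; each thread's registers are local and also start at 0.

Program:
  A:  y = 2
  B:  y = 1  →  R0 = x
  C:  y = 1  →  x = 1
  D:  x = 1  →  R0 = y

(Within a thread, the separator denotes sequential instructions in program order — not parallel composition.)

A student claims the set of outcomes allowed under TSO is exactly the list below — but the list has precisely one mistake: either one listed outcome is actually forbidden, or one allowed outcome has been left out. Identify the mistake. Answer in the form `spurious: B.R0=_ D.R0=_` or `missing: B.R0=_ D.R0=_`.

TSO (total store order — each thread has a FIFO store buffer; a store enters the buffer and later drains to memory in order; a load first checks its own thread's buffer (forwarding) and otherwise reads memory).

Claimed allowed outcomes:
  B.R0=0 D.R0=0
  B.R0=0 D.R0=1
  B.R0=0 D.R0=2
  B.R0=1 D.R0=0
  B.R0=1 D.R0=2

missing: B.R0=1 D.R0=1

outcome vector order: (B.R0,D.R0)
TSO: 6 outcomes — {<0 0> <0 1> <0 2> <1 0> <1 1> <1 2>}
TSO∖claimed = {<1 1>}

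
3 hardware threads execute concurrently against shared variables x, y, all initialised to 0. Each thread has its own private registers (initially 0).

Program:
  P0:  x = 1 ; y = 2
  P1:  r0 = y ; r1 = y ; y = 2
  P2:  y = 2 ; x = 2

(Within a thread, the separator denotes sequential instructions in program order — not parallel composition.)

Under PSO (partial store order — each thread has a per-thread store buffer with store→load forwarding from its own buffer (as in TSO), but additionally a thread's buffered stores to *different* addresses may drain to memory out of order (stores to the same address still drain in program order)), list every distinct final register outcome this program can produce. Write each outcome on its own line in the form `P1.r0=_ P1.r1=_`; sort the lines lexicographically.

outcome vector order: (P1.r0,P1.r1)
|PSO outcomes| = 3

P1.r0=0 P1.r1=0
P1.r0=0 P1.r1=2
P1.r0=2 P1.r1=2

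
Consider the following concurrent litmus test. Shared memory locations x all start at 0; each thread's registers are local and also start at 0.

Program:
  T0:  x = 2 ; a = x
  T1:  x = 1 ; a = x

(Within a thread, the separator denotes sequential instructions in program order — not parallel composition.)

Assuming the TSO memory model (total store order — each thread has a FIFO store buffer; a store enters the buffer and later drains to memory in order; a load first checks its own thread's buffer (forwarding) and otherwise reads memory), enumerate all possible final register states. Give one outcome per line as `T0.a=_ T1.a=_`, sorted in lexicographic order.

outcome vector order: (T0.a,T1.a)
|TSO outcomes| = 3

T0.a=1 T1.a=1
T0.a=2 T1.a=1
T0.a=2 T1.a=2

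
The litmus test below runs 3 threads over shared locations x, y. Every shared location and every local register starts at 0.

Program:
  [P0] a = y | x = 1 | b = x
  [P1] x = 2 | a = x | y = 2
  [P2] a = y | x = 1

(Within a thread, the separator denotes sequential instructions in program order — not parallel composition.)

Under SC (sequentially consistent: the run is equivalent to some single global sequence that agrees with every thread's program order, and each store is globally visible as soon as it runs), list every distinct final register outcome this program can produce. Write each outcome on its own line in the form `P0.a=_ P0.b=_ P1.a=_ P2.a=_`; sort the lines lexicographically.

outcome vector order: (P0.a,P0.b,P1.a,P2.a)
|SC outcomes| = 10

P0.a=0 P0.b=1 P1.a=1 P2.a=0
P0.a=0 P0.b=1 P1.a=1 P2.a=2
P0.a=0 P0.b=1 P1.a=2 P2.a=0
P0.a=0 P0.b=1 P1.a=2 P2.a=2
P0.a=0 P0.b=2 P1.a=1 P2.a=0
P0.a=0 P0.b=2 P1.a=2 P2.a=0
P0.a=0 P0.b=2 P1.a=2 P2.a=2
P0.a=2 P0.b=1 P1.a=1 P2.a=0
P0.a=2 P0.b=1 P1.a=2 P2.a=0
P0.a=2 P0.b=1 P1.a=2 P2.a=2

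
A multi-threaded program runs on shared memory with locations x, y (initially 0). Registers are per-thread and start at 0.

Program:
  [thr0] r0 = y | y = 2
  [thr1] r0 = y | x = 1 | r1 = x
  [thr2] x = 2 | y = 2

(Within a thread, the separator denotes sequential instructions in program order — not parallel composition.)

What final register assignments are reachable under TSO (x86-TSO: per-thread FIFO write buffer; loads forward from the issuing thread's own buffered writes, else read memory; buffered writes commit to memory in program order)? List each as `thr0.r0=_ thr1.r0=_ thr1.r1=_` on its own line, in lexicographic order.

outcome vector order: (thr0.r0,thr1.r0,thr1.r1)
|TSO outcomes| = 7

thr0.r0=0 thr1.r0=0 thr1.r1=1
thr0.r0=0 thr1.r0=0 thr1.r1=2
thr0.r0=0 thr1.r0=2 thr1.r1=1
thr0.r0=0 thr1.r0=2 thr1.r1=2
thr0.r0=2 thr1.r0=0 thr1.r1=1
thr0.r0=2 thr1.r0=0 thr1.r1=2
thr0.r0=2 thr1.r0=2 thr1.r1=1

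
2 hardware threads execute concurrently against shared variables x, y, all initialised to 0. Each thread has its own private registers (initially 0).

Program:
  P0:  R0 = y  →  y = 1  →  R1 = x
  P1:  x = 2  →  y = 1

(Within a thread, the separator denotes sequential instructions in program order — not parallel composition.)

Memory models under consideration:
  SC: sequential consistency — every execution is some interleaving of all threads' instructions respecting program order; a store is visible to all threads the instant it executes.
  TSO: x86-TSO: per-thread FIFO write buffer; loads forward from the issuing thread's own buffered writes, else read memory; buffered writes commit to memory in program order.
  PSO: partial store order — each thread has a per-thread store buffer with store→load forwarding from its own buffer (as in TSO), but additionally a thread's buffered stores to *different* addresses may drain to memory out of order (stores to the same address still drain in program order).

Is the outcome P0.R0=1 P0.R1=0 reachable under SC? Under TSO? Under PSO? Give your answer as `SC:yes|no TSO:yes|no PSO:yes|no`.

SC:no TSO:no PSO:yes

outcome vector order: (P0.R0,P0.R1)
[SC] allowed = {<0 0>; <0 2>; <1 2>}
[TSO] allowed = {<0 0>; <0 2>; <1 2>}
[PSO] allowed = {<0 0>; <0 2>; <1 0>; <1 2>}
target <1 0> ∈ {PSO}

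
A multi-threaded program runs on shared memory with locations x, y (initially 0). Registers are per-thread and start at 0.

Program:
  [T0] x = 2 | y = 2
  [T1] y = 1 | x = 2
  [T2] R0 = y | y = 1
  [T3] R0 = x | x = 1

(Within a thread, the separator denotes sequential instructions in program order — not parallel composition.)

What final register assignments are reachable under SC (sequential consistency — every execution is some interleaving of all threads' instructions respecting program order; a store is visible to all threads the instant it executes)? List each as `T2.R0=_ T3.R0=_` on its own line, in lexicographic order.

outcome vector order: (T2.R0,T3.R0)
|SC outcomes| = 6

T2.R0=0 T3.R0=0
T2.R0=0 T3.R0=2
T2.R0=1 T3.R0=0
T2.R0=1 T3.R0=2
T2.R0=2 T3.R0=0
T2.R0=2 T3.R0=2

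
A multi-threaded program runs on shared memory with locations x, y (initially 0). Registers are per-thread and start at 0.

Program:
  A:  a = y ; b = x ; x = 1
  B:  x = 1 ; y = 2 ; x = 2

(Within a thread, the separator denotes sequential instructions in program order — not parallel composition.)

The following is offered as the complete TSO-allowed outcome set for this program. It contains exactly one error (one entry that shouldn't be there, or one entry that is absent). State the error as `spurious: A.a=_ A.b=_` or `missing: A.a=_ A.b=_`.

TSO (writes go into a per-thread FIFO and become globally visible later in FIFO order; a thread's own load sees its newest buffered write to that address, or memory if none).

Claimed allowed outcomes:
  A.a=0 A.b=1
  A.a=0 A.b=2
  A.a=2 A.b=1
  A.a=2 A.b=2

outcome vector order: (A.a,A.b)
TSO (5): 00; 01; 02; 21; 22
TSO∖claimed = {00}

missing: A.a=0 A.b=0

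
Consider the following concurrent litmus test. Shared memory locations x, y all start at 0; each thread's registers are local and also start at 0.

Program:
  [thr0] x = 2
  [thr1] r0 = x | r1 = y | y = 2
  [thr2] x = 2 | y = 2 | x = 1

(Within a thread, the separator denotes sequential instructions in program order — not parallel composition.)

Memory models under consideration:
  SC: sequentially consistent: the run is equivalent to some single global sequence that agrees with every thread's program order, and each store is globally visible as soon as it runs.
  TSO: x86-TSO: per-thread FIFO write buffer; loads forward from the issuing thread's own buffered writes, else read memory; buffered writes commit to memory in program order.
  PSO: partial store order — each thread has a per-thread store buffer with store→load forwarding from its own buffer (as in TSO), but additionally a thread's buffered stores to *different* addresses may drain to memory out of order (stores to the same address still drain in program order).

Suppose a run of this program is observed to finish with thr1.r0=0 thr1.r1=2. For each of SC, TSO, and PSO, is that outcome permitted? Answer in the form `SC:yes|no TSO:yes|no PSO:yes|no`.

SC:yes TSO:yes PSO:yes

outcome vector order: (thr1.r0,thr1.r1)
SC (5): 00; 02; 12; 20; 22
TSO (5): 00; 02; 12; 20; 22
PSO (6): 00; 02; 10; 12; 20; 22
target 02 ∈ {SC,TSO,PSO}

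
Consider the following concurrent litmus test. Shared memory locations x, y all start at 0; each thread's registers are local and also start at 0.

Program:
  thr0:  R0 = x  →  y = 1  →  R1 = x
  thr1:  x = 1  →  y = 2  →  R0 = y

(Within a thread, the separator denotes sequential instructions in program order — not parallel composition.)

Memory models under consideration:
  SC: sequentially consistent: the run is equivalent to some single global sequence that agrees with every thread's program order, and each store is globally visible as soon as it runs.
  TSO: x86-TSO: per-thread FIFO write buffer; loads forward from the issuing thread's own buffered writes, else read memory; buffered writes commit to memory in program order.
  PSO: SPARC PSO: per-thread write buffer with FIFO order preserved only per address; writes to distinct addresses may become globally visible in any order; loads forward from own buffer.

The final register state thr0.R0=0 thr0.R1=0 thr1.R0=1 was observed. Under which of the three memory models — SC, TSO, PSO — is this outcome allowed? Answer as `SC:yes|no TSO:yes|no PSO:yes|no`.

outcome vector order: (thr0.R0,thr0.R1,thr1.R0)
under SC → (0,0,2); (0,1,1); (0,1,2); (1,1,1); (1,1,2)
under TSO → (0,0,1); (0,0,2); (0,1,1); (0,1,2); (1,1,1); (1,1,2)
under PSO → (0,0,1); (0,0,2); (0,1,1); (0,1,2); (1,1,1); (1,1,2)
target (0,0,1) ∈ {TSO,PSO}

SC:no TSO:yes PSO:yes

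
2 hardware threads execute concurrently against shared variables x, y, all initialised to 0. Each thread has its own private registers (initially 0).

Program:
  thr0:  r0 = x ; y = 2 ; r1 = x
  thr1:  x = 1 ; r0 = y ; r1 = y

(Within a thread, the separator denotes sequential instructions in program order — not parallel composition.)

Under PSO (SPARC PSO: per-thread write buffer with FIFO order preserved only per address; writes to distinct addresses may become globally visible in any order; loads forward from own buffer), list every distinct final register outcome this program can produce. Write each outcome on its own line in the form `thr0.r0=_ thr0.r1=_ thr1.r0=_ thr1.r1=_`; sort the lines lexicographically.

thr0.r0=0 thr0.r1=0 thr1.r0=0 thr1.r1=0
thr0.r0=0 thr0.r1=0 thr1.r0=0 thr1.r1=2
thr0.r0=0 thr0.r1=0 thr1.r0=2 thr1.r1=2
thr0.r0=0 thr0.r1=1 thr1.r0=0 thr1.r1=0
thr0.r0=0 thr0.r1=1 thr1.r0=0 thr1.r1=2
thr0.r0=0 thr0.r1=1 thr1.r0=2 thr1.r1=2
thr0.r0=1 thr0.r1=1 thr1.r0=0 thr1.r1=0
thr0.r0=1 thr0.r1=1 thr1.r0=0 thr1.r1=2
thr0.r0=1 thr0.r1=1 thr1.r0=2 thr1.r1=2

outcome vector order: (thr0.r0,thr0.r1,thr1.r0,thr1.r1)
|PSO outcomes| = 9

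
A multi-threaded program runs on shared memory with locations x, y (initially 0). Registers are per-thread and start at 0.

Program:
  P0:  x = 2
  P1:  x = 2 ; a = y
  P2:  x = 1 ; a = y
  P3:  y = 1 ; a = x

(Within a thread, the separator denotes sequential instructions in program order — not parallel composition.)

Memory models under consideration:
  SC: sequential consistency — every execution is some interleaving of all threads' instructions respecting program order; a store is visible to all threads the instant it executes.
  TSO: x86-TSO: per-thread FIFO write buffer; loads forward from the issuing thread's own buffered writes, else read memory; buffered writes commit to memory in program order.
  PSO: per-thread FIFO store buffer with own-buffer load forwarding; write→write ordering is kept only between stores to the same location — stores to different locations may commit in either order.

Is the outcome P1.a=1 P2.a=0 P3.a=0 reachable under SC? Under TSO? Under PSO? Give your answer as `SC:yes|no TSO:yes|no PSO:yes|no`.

SC:no TSO:yes PSO:yes

outcome vector order: (P1.a,P2.a,P3.a)
SC: 9 outcomes — {<0 0 1> <0 0 2> <0 1 1> <0 1 2> <1 0 1> <1 0 2> <1 1 0> <1 1 1> <1 1 2>}
TSO: 12 outcomes — {<0 0 0> <0 0 1> <0 0 2> <0 1 0> <0 1 1> <0 1 2> <1 0 0> <1 0 1> <1 0 2> <1 1 0> <1 1 1> <1 1 2>}
PSO: 12 outcomes — {<0 0 0> <0 0 1> <0 0 2> <0 1 0> <0 1 1> <0 1 2> <1 0 0> <1 0 1> <1 0 2> <1 1 0> <1 1 1> <1 1 2>}
target <1 0 0> ∈ {TSO,PSO}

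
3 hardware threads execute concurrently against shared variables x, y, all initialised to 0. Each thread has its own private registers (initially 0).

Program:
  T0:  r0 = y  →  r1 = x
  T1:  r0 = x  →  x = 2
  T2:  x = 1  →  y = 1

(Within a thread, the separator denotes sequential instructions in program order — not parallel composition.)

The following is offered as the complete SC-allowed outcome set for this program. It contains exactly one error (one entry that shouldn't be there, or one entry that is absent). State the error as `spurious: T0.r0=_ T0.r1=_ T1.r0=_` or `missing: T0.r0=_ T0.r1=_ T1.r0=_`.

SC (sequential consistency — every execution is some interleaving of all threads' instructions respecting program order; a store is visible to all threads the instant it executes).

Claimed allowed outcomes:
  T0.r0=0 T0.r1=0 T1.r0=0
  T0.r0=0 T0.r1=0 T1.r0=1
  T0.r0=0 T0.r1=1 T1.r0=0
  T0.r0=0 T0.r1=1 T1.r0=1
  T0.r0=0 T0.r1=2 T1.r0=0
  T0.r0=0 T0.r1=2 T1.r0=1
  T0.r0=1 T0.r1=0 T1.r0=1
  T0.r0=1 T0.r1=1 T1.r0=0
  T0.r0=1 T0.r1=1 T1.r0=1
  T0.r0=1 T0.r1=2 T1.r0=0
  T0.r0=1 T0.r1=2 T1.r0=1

spurious: T0.r0=1 T0.r1=0 T1.r0=1

outcome vector order: (T0.r0,T0.r1,T1.r0)
SC: 10 outcomes — {<0 0 0>; <0 0 1>; <0 1 0>; <0 1 1>; <0 2 0>; <0 2 1>; <1 1 0>; <1 1 1>; <1 2 0>; <1 2 1>}
claimed∖SC = {<1 0 1>}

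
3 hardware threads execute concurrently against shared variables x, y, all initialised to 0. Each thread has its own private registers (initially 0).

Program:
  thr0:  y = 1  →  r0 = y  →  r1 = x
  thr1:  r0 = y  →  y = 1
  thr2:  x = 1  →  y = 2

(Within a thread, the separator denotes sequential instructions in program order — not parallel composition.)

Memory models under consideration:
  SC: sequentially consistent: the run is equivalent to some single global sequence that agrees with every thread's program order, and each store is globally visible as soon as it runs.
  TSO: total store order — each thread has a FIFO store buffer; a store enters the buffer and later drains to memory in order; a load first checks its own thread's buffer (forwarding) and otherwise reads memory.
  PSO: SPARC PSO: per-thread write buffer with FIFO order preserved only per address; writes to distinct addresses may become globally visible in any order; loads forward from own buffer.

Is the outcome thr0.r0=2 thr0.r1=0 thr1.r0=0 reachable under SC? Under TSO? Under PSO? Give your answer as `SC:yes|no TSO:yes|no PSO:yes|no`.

outcome vector order: (thr0.r0,thr0.r1,thr1.r0)
under SC → <1 0 0> <1 0 1> <1 0 2> <1 1 0> <1 1 1> <1 1 2> <2 1 0> <2 1 1> <2 1 2>
under TSO → <1 0 0> <1 0 1> <1 0 2> <1 1 0> <1 1 1> <1 1 2> <2 1 0> <2 1 1> <2 1 2>
under PSO → <1 0 0> <1 0 1> <1 0 2> <1 1 0> <1 1 1> <1 1 2> <2 0 0> <2 0 1> <2 0 2> <2 1 0> <2 1 1> <2 1 2>
target <2 0 0> ∈ {PSO}

SC:no TSO:no PSO:yes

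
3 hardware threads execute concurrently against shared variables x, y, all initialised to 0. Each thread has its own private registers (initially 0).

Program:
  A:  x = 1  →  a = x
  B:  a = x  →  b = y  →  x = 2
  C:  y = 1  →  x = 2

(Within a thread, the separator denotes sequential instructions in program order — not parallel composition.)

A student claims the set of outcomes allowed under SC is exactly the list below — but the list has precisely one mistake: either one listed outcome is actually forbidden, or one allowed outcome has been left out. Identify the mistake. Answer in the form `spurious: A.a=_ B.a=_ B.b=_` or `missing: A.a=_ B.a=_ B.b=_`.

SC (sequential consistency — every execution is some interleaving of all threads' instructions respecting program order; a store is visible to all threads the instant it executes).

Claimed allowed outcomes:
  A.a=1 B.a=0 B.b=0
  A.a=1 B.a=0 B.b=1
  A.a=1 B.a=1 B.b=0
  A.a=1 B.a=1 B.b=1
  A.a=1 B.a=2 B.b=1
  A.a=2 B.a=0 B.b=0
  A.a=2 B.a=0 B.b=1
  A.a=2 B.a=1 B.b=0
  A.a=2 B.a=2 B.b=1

outcome vector order: (A.a,B.a,B.b)
SC: 10 outcomes — {(1,0,0); (1,0,1); (1,1,0); (1,1,1); (1,2,1); (2,0,0); (2,0,1); (2,1,0); (2,1,1); (2,2,1)}
SC∖claimed = {(2,1,1)}

missing: A.a=2 B.a=1 B.b=1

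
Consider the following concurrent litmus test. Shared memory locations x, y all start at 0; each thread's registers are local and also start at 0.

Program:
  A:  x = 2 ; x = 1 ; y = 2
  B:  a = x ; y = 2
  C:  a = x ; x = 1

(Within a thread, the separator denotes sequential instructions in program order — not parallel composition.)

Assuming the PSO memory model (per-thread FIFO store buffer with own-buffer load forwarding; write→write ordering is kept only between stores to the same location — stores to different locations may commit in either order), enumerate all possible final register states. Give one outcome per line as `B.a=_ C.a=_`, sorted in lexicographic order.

outcome vector order: (B.a,C.a)
|PSO outcomes| = 9

B.a=0 C.a=0
B.a=0 C.a=1
B.a=0 C.a=2
B.a=1 C.a=0
B.a=1 C.a=1
B.a=1 C.a=2
B.a=2 C.a=0
B.a=2 C.a=1
B.a=2 C.a=2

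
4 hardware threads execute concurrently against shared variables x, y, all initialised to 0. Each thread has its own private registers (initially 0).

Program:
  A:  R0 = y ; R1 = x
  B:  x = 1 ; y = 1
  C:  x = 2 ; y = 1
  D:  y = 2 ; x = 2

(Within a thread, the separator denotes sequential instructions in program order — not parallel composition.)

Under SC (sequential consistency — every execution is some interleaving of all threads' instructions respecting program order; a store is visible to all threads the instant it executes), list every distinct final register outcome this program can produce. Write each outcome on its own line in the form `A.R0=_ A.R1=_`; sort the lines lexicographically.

outcome vector order: (A.R0,A.R1)
|SC outcomes| = 8

A.R0=0 A.R1=0
A.R0=0 A.R1=1
A.R0=0 A.R1=2
A.R0=1 A.R1=1
A.R0=1 A.R1=2
A.R0=2 A.R1=0
A.R0=2 A.R1=1
A.R0=2 A.R1=2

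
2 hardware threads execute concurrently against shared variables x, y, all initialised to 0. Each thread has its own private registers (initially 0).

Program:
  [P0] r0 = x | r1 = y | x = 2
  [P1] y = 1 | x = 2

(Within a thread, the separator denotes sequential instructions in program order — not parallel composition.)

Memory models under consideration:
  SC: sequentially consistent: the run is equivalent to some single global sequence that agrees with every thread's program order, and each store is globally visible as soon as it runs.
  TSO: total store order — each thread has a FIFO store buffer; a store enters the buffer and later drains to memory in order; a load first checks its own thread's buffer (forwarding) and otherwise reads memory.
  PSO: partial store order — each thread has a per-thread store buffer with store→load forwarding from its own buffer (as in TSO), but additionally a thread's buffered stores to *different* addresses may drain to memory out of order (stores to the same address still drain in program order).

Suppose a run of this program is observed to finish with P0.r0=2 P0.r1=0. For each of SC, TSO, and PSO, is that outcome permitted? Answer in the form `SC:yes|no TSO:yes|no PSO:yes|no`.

outcome vector order: (P0.r0,P0.r1)
SC (3): 00 01 21
TSO (3): 00 01 21
PSO (4): 00 01 20 21
target 20 ∈ {PSO}

SC:no TSO:no PSO:yes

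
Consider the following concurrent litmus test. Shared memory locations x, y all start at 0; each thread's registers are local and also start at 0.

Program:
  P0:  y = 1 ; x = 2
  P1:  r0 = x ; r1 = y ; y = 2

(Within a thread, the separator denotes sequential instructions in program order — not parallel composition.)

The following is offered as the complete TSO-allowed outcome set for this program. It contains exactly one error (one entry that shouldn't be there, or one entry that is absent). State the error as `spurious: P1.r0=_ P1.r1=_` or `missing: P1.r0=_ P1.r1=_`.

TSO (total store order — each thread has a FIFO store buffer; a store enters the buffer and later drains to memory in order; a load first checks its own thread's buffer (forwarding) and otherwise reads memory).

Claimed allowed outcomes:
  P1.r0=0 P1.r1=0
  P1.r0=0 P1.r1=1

outcome vector order: (P1.r0,P1.r1)
under TSO → 0/0, 0/1, 2/1
TSO∖claimed = {2/1}

missing: P1.r0=2 P1.r1=1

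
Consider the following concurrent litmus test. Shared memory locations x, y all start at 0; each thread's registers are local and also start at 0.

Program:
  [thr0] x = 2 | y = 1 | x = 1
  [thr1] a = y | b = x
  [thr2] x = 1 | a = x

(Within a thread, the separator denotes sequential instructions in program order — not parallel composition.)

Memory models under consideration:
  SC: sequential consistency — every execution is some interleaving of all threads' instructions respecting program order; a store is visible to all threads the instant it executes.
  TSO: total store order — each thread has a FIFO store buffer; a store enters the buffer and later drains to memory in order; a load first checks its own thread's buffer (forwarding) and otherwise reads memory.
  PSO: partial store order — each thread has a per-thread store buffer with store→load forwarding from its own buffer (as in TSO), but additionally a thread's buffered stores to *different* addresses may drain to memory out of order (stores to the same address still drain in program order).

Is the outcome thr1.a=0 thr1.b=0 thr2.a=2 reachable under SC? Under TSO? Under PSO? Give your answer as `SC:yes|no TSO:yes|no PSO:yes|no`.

SC:yes TSO:yes PSO:yes

outcome vector order: (thr1.a,thr1.b,thr2.a)
SC (10): 0/0/1; 0/0/2; 0/1/1; 0/1/2; 0/2/1; 0/2/2; 1/1/1; 1/1/2; 1/2/1; 1/2/2
TSO (10): 0/0/1; 0/0/2; 0/1/1; 0/1/2; 0/2/1; 0/2/2; 1/1/1; 1/1/2; 1/2/1; 1/2/2
PSO (12): 0/0/1; 0/0/2; 0/1/1; 0/1/2; 0/2/1; 0/2/2; 1/0/1; 1/0/2; 1/1/1; 1/1/2; 1/2/1; 1/2/2
target 0/0/2 ∈ {SC,TSO,PSO}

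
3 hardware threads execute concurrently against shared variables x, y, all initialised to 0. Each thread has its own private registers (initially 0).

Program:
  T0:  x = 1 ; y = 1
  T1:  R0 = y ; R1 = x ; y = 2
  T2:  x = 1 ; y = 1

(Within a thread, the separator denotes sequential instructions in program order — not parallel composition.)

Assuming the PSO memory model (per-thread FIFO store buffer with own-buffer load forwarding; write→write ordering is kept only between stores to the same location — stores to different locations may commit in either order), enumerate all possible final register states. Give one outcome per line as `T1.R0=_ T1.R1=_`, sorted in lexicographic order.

T1.R0=0 T1.R1=0
T1.R0=0 T1.R1=1
T1.R0=1 T1.R1=0
T1.R0=1 T1.R1=1

outcome vector order: (T1.R0,T1.R1)
|PSO outcomes| = 4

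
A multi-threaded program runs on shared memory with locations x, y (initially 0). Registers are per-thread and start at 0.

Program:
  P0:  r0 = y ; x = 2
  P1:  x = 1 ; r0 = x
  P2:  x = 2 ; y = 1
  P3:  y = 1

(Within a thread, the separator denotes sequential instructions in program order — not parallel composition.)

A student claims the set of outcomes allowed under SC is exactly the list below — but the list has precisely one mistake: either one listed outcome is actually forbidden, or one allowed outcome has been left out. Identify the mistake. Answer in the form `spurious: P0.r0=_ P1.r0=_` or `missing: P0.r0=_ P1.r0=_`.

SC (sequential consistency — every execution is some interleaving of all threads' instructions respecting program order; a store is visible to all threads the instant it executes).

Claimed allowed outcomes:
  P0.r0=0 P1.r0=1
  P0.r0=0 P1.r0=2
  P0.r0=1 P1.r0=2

missing: P0.r0=1 P1.r0=1

outcome vector order: (P0.r0,P1.r0)
under SC → <0 1> <0 2> <1 1> <1 2>
SC∖claimed = {<1 1>}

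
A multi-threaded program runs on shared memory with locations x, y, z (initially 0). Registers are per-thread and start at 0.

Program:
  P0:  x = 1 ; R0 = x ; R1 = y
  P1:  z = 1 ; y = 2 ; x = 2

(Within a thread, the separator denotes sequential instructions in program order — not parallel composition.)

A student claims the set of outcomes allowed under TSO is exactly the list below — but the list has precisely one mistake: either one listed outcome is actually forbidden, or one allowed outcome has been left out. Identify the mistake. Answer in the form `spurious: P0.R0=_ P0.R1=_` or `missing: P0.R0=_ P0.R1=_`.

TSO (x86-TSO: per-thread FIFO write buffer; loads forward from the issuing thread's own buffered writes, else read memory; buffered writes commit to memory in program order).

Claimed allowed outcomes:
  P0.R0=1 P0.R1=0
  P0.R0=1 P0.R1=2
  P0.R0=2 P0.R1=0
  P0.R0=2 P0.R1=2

spurious: P0.R0=2 P0.R1=0

outcome vector order: (P0.R0,P0.R1)
under TSO → (1,0), (1,2), (2,2)
claimed∖TSO = {(2,0)}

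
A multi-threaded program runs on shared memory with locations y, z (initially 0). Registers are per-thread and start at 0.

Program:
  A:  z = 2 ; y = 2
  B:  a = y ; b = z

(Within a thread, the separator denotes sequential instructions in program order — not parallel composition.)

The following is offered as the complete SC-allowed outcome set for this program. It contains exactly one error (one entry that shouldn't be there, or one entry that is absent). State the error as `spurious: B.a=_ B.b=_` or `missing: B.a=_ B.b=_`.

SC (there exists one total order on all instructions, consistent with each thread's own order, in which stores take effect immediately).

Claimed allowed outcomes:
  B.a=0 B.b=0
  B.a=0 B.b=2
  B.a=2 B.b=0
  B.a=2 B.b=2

outcome vector order: (B.a,B.b)
under SC → <0 0>; <0 2>; <2 2>
claimed∖SC = {<2 0>}

spurious: B.a=2 B.b=0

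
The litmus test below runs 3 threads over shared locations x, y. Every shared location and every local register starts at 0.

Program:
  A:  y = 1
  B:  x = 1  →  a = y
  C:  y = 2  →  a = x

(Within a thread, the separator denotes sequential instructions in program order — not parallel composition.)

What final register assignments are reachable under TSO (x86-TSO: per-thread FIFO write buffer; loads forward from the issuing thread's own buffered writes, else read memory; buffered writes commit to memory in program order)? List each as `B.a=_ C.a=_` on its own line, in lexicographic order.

outcome vector order: (B.a,C.a)
|TSO outcomes| = 6

B.a=0 C.a=0
B.a=0 C.a=1
B.a=1 C.a=0
B.a=1 C.a=1
B.a=2 C.a=0
B.a=2 C.a=1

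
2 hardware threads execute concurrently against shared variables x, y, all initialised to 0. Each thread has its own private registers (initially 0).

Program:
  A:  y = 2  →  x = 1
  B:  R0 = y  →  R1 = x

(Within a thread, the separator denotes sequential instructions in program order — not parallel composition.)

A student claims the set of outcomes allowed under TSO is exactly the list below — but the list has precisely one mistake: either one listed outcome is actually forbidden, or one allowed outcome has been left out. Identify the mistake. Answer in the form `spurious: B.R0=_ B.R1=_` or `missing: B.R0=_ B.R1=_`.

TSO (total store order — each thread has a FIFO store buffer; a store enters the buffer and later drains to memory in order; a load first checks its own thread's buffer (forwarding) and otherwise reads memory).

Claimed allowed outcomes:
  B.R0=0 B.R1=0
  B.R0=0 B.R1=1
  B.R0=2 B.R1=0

outcome vector order: (B.R0,B.R1)
TSO (4): 0/0, 0/1, 2/0, 2/1
TSO∖claimed = {2/1}

missing: B.R0=2 B.R1=1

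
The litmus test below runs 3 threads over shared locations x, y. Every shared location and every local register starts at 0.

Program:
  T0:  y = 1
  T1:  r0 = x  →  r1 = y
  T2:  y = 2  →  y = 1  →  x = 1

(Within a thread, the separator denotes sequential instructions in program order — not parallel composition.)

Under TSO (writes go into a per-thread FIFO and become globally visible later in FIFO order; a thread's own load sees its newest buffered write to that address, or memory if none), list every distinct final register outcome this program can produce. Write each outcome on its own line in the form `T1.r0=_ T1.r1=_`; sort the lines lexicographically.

T1.r0=0 T1.r1=0
T1.r0=0 T1.r1=1
T1.r0=0 T1.r1=2
T1.r0=1 T1.r1=1

outcome vector order: (T1.r0,T1.r1)
|TSO outcomes| = 4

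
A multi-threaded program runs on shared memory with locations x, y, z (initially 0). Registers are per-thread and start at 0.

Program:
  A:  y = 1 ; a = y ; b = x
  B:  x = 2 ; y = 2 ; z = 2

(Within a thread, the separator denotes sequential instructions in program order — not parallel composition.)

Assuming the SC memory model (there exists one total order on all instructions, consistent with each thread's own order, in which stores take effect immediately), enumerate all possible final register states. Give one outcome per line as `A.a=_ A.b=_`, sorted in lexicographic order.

outcome vector order: (A.a,A.b)
|SC outcomes| = 3

A.a=1 A.b=0
A.a=1 A.b=2
A.a=2 A.b=2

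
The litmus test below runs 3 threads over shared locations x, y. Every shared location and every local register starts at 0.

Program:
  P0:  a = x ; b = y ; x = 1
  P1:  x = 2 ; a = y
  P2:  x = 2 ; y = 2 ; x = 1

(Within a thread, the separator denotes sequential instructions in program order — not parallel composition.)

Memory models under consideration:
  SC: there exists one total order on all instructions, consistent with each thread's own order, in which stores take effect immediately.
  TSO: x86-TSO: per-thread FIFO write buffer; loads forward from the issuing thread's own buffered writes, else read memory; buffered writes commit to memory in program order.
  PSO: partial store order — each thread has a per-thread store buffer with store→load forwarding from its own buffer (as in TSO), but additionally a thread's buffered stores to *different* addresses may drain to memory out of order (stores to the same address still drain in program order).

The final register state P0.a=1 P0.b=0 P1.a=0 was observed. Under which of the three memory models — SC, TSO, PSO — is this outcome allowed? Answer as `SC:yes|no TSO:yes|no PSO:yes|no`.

outcome vector order: (P0.a,P0.b,P1.a)
[SC] allowed = {<0 0 0>, <0 0 2>, <0 2 0>, <0 2 2>, <1 2 0>, <1 2 2>, <2 0 0>, <2 0 2>, <2 2 0>, <2 2 2>}
[TSO] allowed = {<0 0 0>, <0 0 2>, <0 2 0>, <0 2 2>, <1 2 0>, <1 2 2>, <2 0 0>, <2 0 2>, <2 2 0>, <2 2 2>}
[PSO] allowed = {<0 0 0>, <0 0 2>, <0 2 0>, <0 2 2>, <1 0 0>, <1 0 2>, <1 2 0>, <1 2 2>, <2 0 0>, <2 0 2>, <2 2 0>, <2 2 2>}
target <1 0 0> ∈ {PSO}

SC:no TSO:no PSO:yes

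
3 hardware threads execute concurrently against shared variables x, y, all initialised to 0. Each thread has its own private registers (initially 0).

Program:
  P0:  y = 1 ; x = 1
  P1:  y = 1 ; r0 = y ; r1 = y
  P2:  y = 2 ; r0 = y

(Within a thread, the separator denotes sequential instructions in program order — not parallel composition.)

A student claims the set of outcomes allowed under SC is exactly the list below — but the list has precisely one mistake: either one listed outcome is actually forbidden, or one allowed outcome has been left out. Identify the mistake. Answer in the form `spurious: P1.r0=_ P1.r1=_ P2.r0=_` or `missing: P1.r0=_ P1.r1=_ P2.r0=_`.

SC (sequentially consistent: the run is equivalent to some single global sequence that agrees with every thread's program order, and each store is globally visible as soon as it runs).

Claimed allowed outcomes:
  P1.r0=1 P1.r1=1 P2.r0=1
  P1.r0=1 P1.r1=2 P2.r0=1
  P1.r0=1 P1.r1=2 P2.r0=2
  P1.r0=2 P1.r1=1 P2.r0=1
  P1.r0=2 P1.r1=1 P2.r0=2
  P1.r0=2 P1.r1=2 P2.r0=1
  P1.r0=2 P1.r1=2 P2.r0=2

missing: P1.r0=1 P1.r1=1 P2.r0=2

outcome vector order: (P1.r0,P1.r1,P2.r0)
under SC → 111, 112, 121, 122, 211, 212, 221, 222
SC∖claimed = {112}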